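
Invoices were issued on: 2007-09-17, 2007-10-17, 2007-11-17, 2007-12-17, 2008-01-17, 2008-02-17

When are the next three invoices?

2008-03-17, 2008-04-17, 2008-05-17

The day-of-month is always 17 (30, 31, 30, 31, 31 days between events).
So this recurs on the 17th of each month.
March 2008: 2008-03-17.
April 2008: 2008-04-17.
Next: May 2008 → 2008-05-17.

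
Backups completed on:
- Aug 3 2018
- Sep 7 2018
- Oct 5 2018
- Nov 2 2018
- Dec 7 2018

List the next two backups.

Gaps: 35, 28, 28, 35 days — a mix of 28 and 35. Every date is a Friday.
Each is the 1st Friday of its month.
1st Friday of January 2019: Jan 4 2019.
February 2019 — 1st Friday is Feb 1 2019.

Jan 4 2019, Feb 1 2019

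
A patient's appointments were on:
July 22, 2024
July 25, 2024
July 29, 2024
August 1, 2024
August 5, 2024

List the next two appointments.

Gaps: 3, 4, 3, 4 days — not constant, but cyclic with period 2.
The events fall on every Monday and Thursday.
The following Thursday is August 8, 2024.
The following Monday is August 12, 2024.

August 8, 2024; August 12, 2024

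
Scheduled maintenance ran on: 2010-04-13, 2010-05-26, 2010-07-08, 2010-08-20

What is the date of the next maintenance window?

2010-10-02

The spacing is 43, 43, 43 days — always 43 days.
2010-08-20 + 43 days = 2010-10-02.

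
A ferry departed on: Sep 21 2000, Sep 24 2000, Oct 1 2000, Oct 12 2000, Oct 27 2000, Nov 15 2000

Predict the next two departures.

Dec 8 2000, Jan 4 2001

Intervals are 3, 7, 11, 15, 19 days — an arithmetic progression with common difference 4.
Next gap: 23 days. Nov 15 2000 + 23 days = Dec 8 2000.
Next gap: 27 days. Dec 8 2000 + 27 days = Jan 4 2001.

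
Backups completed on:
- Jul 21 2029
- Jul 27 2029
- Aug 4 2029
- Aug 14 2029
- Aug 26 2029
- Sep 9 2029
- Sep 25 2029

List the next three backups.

Intervals are 6, 8, 10, 12, 14, 16 days — an arithmetic progression with common difference 2.
Next gap: 18 days. Sep 25 2029 + 18 days = Oct 13 2029.
Next gap: 20 days. Oct 13 2029 + 20 days = Nov 2 2029.
Next gap: 22 days. Nov 2 2029 + 22 days = Nov 24 2029.

Oct 13 2029, Nov 2 2029, Nov 24 2029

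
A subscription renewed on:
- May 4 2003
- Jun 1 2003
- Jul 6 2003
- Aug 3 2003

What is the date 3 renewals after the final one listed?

Gaps: 28, 35, 28 days — a mix of 28 and 35. Every date is a Sunday.
Each is the 1st Sunday of its month.
September 2003 — 1st Sunday is Sep 7 2003.
1st Sunday of October 2003: Oct 5 2003.
November 2003 — 1st Sunday is Nov 2 2003.

Nov 2 2003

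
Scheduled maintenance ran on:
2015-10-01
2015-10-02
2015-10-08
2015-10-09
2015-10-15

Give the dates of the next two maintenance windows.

Every event lands on a Thursday or Friday (gaps cycle 1, 6, 1, 6).
So the schedule is: every Thursday and Friday.
The following Friday is 2015-10-16.
The following Thursday is 2015-10-22.

2015-10-16, 2015-10-22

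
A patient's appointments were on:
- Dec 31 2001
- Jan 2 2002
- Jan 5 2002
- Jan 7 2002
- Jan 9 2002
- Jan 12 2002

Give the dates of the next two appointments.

Every event lands on a Monday or Wednesday or Saturday (gaps cycle 2, 3, 2, 2, 3).
So the schedule is: every Monday, Wednesday and Saturday.
Next Monday: Jan 14 2002.
Next Wednesday: Jan 16 2002.

Jan 14 2002, Jan 16 2002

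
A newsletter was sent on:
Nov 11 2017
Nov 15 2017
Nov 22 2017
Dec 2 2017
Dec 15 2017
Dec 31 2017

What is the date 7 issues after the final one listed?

The spacing grows by 3 each time: 4, 7, 10, 13, 16 days.
Next gap: 19 days. Dec 31 2017 + 19 days = Jan 19 2018.
Next gap: 22 days. Jan 19 2018 + 22 days = Feb 10 2018.
Next gap: 25 days. Feb 10 2018 + 25 days = Mar 7 2018.
Next gap: 28 days. Mar 7 2018 + 28 days = Apr 4 2018.
Next gap: 31 days. Apr 4 2018 + 31 days = May 5 2018.
Next gap: 34 days. May 5 2018 + 34 days = Jun 8 2018.
Next gap: 37 days. Jun 8 2018 + 37 days = Jul 15 2018.

Jul 15 2018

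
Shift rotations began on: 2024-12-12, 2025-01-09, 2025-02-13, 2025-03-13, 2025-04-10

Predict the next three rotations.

2025-05-08, 2025-06-12, 2025-07-10

All dates are Thursdays, 28, 35, 28, 28 days apart.
Specifically, the 2nd Thursday of each month.
2nd Thursday of May 2025: 2025-05-08.
2nd Thursday of June 2025: 2025-06-12.
July 2025 — 2nd Thursday is 2025-07-10.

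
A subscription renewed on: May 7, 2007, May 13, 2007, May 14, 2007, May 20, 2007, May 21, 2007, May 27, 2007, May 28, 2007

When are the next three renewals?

June 3, 2007; June 4, 2007; June 10, 2007

The gap pattern 6, 1, 6, 1, 6, 1 repeats every 2 events.
These are the Mondays and Sundays of each week.
The following Sunday is June 3, 2007.
Next Monday: June 4, 2007.
The following Sunday is June 10, 2007.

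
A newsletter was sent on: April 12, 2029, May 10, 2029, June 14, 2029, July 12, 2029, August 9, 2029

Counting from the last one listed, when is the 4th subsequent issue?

December 13, 2029

These are Thursdays at 28- or 35-day spacing (28, 35, 28, 28).
The pattern: 2nd Thursday of the month.
September 2029 — 2nd Thursday is September 13, 2029.
October 2029 — 2nd Thursday is October 11, 2029.
November 2029 — 2nd Thursday is November 8, 2029.
December 2029 — 2nd Thursday is December 13, 2029.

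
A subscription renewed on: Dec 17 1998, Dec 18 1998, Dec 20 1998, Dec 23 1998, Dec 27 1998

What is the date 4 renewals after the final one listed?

Jan 22 1999

Intervals are 1, 2, 3, 4 days — an arithmetic progression with common difference 1.
Next gap: 5 days. Dec 27 1998 + 5 days = Jan 1 1999.
Next gap: 6 days. Jan 1 1999 + 6 days = Jan 7 1999.
Next gap: 7 days. Jan 7 1999 + 7 days = Jan 14 1999.
Next gap: 8 days. Jan 14 1999 + 8 days = Jan 22 1999.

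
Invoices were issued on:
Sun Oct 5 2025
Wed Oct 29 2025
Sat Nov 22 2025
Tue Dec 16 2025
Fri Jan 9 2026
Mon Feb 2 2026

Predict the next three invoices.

Thu Feb 26 2026, Sun Mar 22 2026, Wed Apr 15 2026

Gaps between consecutive events: 24, 24, 24, 24, 24 days — a constant 24-day interval.
Mon Feb 2 2026 + 24 days = Thu Feb 26 2026.
Thu Feb 26 2026 + 24 days = Sun Mar 22 2026.
Sun Mar 22 2026 + 24 days = Wed Apr 15 2026.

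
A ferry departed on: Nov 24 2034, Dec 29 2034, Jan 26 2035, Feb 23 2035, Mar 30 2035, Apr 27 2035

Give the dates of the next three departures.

May 25 2035, Jun 29 2035, Jul 27 2035

All Fridays; the gaps (35, 28, 28, 35, 28) vary with month length.
This is the last Friday of each month.
May 2035 ends with Friday May 25 2035.
Last Friday of June 2035: Jun 29 2035.
Last Friday of July 2035: Jul 27 2035.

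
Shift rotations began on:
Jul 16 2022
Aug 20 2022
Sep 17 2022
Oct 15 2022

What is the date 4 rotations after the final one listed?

Feb 18 2023

Gaps: 35, 28, 28 days — a mix of 28 and 35. Every date is a Saturday.
Each is the 3rd Saturday of its month.
3rd Saturday of November 2022: Nov 19 2022.
3rd Saturday of December 2022: Dec 17 2022.
3rd Saturday of January 2023: Jan 21 2023.
3rd Saturday of February 2023: Feb 18 2023.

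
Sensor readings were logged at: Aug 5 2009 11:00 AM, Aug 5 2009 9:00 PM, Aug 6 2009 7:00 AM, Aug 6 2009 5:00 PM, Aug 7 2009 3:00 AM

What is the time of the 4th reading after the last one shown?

Spacing: 10, 10, 10, 10 h — constant 10 h.
Aug 7 2009 3:00 AM + 10 h = Aug 7 2009 1:00 PM.
Aug 7 2009 1:00 PM + 10 h = Aug 7 2009 11:00 PM.
Aug 7 2009 11:00 PM + 10 h = Aug 8 2009 9:00 AM.
Aug 8 2009 9:00 AM + 10 h = Aug 8 2009 7:00 PM.

Aug 8 2009 7:00 PM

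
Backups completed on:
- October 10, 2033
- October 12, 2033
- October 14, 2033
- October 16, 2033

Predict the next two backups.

The spacing is 2, 2, 2 days — always 2 days.
October 16, 2033 + 2 days = October 18, 2033.
October 18, 2033 + 2 days = October 20, 2033.

October 18, 2033; October 20, 2033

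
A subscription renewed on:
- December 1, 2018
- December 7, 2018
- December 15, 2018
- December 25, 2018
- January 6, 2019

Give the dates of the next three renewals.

January 20, 2019; February 5, 2019; February 23, 2019

The spacing grows by 2 each time: 6, 8, 10, 12 days.
Next gap: 14 days. January 6, 2019 + 14 days = January 20, 2019.
Next gap: 16 days. January 20, 2019 + 16 days = February 5, 2019.
Next gap: 18 days. February 5, 2019 + 18 days = February 23, 2019.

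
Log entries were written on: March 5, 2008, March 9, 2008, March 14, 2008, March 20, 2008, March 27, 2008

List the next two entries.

Gaps: 4, 5, 6, 7 days — each gap is 1 larger than the previous one.
Next gap: 8 days. March 27, 2008 + 8 days = April 4, 2008.
Next gap: 9 days. April 4, 2008 + 9 days = April 13, 2008.

April 4, 2008; April 13, 2008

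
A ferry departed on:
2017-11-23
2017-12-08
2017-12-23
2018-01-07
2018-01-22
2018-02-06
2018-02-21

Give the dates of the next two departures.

Every event comes 15 days after the last (15, 15, 15, 15, 15, 15).
2018-02-21 + 15 days = 2018-03-08.
2018-03-08 + 15 days = 2018-03-23.

2018-03-08, 2018-03-23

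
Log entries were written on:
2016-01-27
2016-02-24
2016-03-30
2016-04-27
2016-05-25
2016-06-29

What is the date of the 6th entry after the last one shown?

2016-12-28

All Wednesdays; the gaps (28, 35, 28, 28, 35) vary with month length.
This is the last Wednesday of each month.
July 2016 ends with Wednesday 2016-07-27.
August 2016 ends with Wednesday 2016-08-31.
Last Wednesday of September 2016: 2016-09-28.
Last Wednesday of October 2016: 2016-10-26.
Last Wednesday of November 2016: 2016-11-30.
December 2016 ends with Wednesday 2016-12-28.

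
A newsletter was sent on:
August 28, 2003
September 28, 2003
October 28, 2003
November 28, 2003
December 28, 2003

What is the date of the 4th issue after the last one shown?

The day-of-month is always 28 (31, 30, 31, 30 days between events).
So this recurs on the 28th of each month.
January 2004: January 28, 2004.
Next: February 2004 → February 28, 2004.
Next: March 2004 → March 28, 2004.
Next: April 2004 → April 28, 2004.

April 28, 2004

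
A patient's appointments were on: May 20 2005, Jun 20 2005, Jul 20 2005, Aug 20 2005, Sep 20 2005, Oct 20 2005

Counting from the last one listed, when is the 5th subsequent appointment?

Mar 20 2006

The day-of-month is always 20 (31, 30, 31, 31, 30 days between events).
So this recurs on the 20th of each month.
November 2005: Nov 20 2005.
December 2005: Dec 20 2005.
Next: January 2006 → Jan 20 2006.
Next: February 2006 → Feb 20 2006.
Next: March 2006 → Mar 20 2006.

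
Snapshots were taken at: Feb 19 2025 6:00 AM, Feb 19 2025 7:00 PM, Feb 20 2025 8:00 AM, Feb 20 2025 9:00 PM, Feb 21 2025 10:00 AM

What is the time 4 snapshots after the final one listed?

Gaps: 13, 13, 13, 13 hours — each event is 13 hours after the previous one.
Feb 21 2025 10:00 AM + 13 h = Feb 21 2025 11:00 PM.
Feb 21 2025 11:00 PM + 13 h = Feb 22 2025 12:00 PM.
Feb 22 2025 12:00 PM + 13 h = Feb 23 2025 1:00 AM.
Feb 23 2025 1:00 AM + 13 h = Feb 23 2025 2:00 PM.

Feb 23 2025 2:00 PM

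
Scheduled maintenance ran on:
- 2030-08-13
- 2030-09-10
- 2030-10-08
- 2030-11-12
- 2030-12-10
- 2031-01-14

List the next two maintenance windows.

Gaps: 28, 28, 35, 28, 35 days — a mix of 28 and 35. Every date is a Tuesday.
Each is the 2nd Tuesday of its month.
2nd Tuesday of February 2031: 2031-02-11.
March 2031 — 2nd Tuesday is 2031-03-11.

2031-02-11, 2031-03-11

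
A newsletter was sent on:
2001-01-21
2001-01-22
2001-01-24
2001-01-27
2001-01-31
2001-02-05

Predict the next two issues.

The spacing grows by 1 each time: 1, 2, 3, 4, 5 days.
Next gap: 6 days. 2001-02-05 + 6 days = 2001-02-11.
Next gap: 7 days. 2001-02-11 + 7 days = 2001-02-18.

2001-02-11, 2001-02-18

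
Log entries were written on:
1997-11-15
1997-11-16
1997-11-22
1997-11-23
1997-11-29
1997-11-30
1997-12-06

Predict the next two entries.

1997-12-07, 1997-12-13

Every event lands on a Saturday or Sunday (gaps cycle 1, 6, 1, 6, 1, 6).
So the schedule is: every Saturday and Sunday.
The following Sunday is 1997-12-07.
The following Saturday is 1997-12-13.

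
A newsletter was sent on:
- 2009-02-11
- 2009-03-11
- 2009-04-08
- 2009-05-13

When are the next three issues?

Gaps: 28, 28, 35 days — a mix of 28 and 35. Every date is a Wednesday.
Each is the 2nd Wednesday of its month.
2nd Wednesday of June 2009: 2009-06-10.
2nd Wednesday of July 2009: 2009-07-08.
2nd Wednesday of August 2009: 2009-08-12.

2009-06-10, 2009-07-08, 2009-08-12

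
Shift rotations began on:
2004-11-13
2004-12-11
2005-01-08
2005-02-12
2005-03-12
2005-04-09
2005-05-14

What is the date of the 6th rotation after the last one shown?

All dates are Saturdays, 28, 28, 35, 28, 28, 35 days apart.
Specifically, the 2nd Saturday of each month.
2nd Saturday of June 2005: 2005-06-11.
2nd Saturday of July 2005: 2005-07-09.
2nd Saturday of August 2005: 2005-08-13.
2nd Saturday of September 2005: 2005-09-10.
October 2005 — 2nd Saturday is 2005-10-08.
2nd Saturday of November 2005: 2005-11-12.

2005-11-12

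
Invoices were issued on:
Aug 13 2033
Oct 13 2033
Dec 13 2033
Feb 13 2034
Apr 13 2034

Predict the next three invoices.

Gaps: 61, 61, 62, 59 days — not constant. Every event is on the 13th of the month.
Pattern: the 13th of every 2 months.
June 2034: Jun 13 2034.
August 2034: Aug 13 2034.
October 2034: Oct 13 2034.

Jun 13 2034, Aug 13 2034, Oct 13 2034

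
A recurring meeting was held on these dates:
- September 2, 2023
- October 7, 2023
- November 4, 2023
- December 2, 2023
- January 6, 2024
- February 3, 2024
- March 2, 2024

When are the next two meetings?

April 6, 2024; May 4, 2024

All dates are Saturdays, 35, 28, 28, 35, 28, 28 days apart.
Specifically, the 1st Saturday of each month.
1st Saturday of April 2024: April 6, 2024.
May 2024 — 1st Saturday is May 4, 2024.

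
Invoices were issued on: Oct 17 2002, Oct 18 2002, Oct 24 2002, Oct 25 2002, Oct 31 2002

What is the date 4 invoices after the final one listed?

Nov 14 2002

The gap pattern 1, 6, 1, 6 repeats every 2 events.
These are the Thursdays and Fridays of each week.
Next Friday: Nov 1 2002.
Next Thursday: Nov 7 2002.
Next Friday: Nov 8 2002.
The following Thursday is Nov 14 2002.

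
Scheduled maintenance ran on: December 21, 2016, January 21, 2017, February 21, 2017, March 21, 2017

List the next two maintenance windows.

April 21, 2017; May 21, 2017

Gaps: 31, 31, 28 days — not constant. Every event is on the 21st of the month.
Pattern: the 21st of each month.
April 2017: April 21, 2017.
May 2017: May 21, 2017.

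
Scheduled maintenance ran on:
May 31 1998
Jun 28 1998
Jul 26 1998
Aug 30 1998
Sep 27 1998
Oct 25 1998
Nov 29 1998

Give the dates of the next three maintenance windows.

Dec 27 1998, Jan 31 1999, Feb 28 1999

All Sundays; the gaps (28, 28, 35, 28, 28, 35) vary with month length.
This is the last Sunday of each month.
Last Sunday of December 1998: Dec 27 1998.
Last Sunday of January 1999: Jan 31 1999.
February 1999 ends with Sunday Feb 28 1999.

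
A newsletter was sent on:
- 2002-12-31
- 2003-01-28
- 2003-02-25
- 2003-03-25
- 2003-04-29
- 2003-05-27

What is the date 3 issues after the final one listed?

2003-08-26

These are Tuesdays with 28, 28, 28, 35, 28-day gaps.
Each is the final Tuesday of its month — 2002-12-31 is past the 28th, so '4th Tuesday' doesn't fit.
June 2003 ends with Tuesday 2003-06-24.
July 2003 ends with Tuesday 2003-07-29.
Last Tuesday of August 2003: 2003-08-26.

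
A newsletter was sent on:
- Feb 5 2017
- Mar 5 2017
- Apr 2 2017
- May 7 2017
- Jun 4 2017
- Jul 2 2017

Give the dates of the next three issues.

These are Sundays at 28- or 35-day spacing (28, 28, 35, 28, 28).
The pattern: 1st Sunday of the month.
1st Sunday of August 2017: Aug 6 2017.
1st Sunday of September 2017: Sep 3 2017.
October 2017 — 1st Sunday is Oct 1 2017.

Aug 6 2017, Sep 3 2017, Oct 1 2017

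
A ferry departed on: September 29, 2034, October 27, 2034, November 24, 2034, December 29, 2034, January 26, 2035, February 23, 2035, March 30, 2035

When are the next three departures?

These are Fridays with 28, 28, 35, 28, 28, 35-day gaps.
Each is the final Friday of its month — September 29, 2034 is past the 28th, so '4th Friday' doesn't fit.
April 2035 ends with Friday April 27, 2035.
May 2035 ends with Friday May 25, 2035.
June 2035 ends with Friday June 29, 2035.

April 27, 2035; May 25, 2035; June 29, 2035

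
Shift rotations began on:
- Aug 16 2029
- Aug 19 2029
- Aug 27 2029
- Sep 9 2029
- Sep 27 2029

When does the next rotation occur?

Gaps: 3, 8, 13, 18 days — each gap is 5 larger than the previous one.
Next gap: 23 days. Sep 27 2029 + 23 days = Oct 20 2029.

Oct 20 2029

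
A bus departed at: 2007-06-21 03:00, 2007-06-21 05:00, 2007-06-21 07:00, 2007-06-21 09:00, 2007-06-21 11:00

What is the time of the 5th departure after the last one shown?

Gaps: 2, 2, 2, 2 hours — each event is 2 hours after the previous one.
2007-06-21 11:00 + 2 h = 2007-06-21 13:00.
2007-06-21 13:00 + 2 h = 2007-06-21 15:00.
2007-06-21 15:00 + 2 h = 2007-06-21 17:00.
2007-06-21 17:00 + 2 h = 2007-06-21 19:00.
2007-06-21 19:00 + 2 h = 2007-06-21 21:00.

2007-06-21 21:00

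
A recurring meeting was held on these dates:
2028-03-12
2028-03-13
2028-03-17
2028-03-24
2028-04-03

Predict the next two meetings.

The spacing grows by 3 each time: 1, 4, 7, 10 days.
Next gap: 13 days. 2028-04-03 + 13 days = 2028-04-16.
Next gap: 16 days. 2028-04-16 + 16 days = 2028-05-02.

2028-04-16, 2028-05-02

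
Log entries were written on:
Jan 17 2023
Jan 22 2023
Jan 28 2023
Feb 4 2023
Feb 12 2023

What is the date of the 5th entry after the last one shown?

Intervals are 5, 6, 7, 8 days — an arithmetic progression with common difference 1.
Next gap: 9 days. Feb 12 2023 + 9 days = Feb 21 2023.
Next gap: 10 days. Feb 21 2023 + 10 days = Mar 3 2023.
Next gap: 11 days. Mar 3 2023 + 11 days = Mar 14 2023.
Next gap: 12 days. Mar 14 2023 + 12 days = Mar 26 2023.
Next gap: 13 days. Mar 26 2023 + 13 days = Apr 8 2023.

Apr 8 2023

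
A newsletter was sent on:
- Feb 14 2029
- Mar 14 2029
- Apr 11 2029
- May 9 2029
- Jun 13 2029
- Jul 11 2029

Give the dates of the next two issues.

Aug 8 2029, Sep 12 2029

All dates are Wednesdays, 28, 28, 28, 35, 28 days apart.
Specifically, the 2nd Wednesday of each month.
2nd Wednesday of August 2029: Aug 8 2029.
September 2029 — 2nd Wednesday is Sep 12 2029.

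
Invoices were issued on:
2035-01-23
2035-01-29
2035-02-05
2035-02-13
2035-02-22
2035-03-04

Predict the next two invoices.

2035-03-15, 2035-03-27

Gaps: 6, 7, 8, 9, 10 days — each gap is 1 larger than the previous one.
Next gap: 11 days. 2035-03-04 + 11 days = 2035-03-15.
Next gap: 12 days. 2035-03-15 + 12 days = 2035-03-27.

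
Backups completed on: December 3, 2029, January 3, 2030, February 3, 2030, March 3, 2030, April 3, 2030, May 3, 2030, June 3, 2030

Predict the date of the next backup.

Each date is the 3rd; the gaps (31, 31, 28, 31, 30, 31) track the month lengths.
The rule is the 3rd of each month.
Next: July 2030 → July 3, 2030.

July 3, 2030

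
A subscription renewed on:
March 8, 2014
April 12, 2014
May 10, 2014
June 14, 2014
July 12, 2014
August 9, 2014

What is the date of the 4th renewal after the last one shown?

December 13, 2014

Gaps: 35, 28, 35, 28, 28 days — a mix of 28 and 35. Every date is a Saturday.
Each is the 2nd Saturday of its month.
September 2014 — 2nd Saturday is September 13, 2014.
October 2014 — 2nd Saturday is October 11, 2014.
2nd Saturday of November 2014: November 8, 2014.
2nd Saturday of December 2014: December 13, 2014.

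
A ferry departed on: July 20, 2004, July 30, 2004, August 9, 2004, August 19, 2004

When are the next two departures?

August 29, 2004; September 8, 2004

Every event comes 10 days after the last (10, 10, 10).
August 19, 2004 + 10 days = August 29, 2004.
August 29, 2004 + 10 days = September 8, 2004.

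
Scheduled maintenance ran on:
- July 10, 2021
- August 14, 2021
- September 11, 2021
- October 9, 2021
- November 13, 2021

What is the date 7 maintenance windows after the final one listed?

Gaps: 35, 28, 28, 35 days — a mix of 28 and 35. Every date is a Saturday.
Each is the 2nd Saturday of its month.
2nd Saturday of December 2021: December 11, 2021.
January 2022 — 2nd Saturday is January 8, 2022.
February 2022 — 2nd Saturday is February 12, 2022.
March 2022 — 2nd Saturday is March 12, 2022.
April 2022 — 2nd Saturday is April 9, 2022.
May 2022 — 2nd Saturday is May 14, 2022.
2nd Saturday of June 2022: June 11, 2022.

June 11, 2022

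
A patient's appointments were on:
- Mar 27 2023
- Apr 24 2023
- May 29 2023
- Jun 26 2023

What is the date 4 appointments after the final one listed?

Oct 30 2023

These are Mondays with 28, 35, 28-day gaps.
Each is the final Monday of its month — May 29 2023 is past the 28th, so '4th Monday' doesn't fit.
July 2023 ends with Monday Jul 31 2023.
August 2023 ends with Monday Aug 28 2023.
September 2023 ends with Monday Sep 25 2023.
Last Monday of October 2023: Oct 30 2023.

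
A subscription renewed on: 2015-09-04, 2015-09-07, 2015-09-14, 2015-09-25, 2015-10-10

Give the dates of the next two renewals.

2015-10-29, 2015-11-21

Gaps: 3, 7, 11, 15 days — each gap is 4 larger than the previous one.
Next gap: 19 days. 2015-10-10 + 19 days = 2015-10-29.
Next gap: 23 days. 2015-10-29 + 23 days = 2015-11-21.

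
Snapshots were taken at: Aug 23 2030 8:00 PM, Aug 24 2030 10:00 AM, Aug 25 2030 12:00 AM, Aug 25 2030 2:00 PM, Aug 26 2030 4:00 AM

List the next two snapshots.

The interval is a steady 14 hours (14, 14, 14, 14).
Aug 26 2030 4:00 AM + 14 h = Aug 26 2030 6:00 PM.
Aug 26 2030 6:00 PM + 14 h = Aug 27 2030 8:00 AM.

Aug 26 2030 6:00 PM, Aug 27 2030 8:00 AM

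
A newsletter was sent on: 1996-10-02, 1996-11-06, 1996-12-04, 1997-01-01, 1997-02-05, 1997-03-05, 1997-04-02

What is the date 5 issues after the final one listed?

These are Wednesdays at 28- or 35-day spacing (35, 28, 28, 35, 28, 28).
The pattern: 1st Wednesday of the month.
1st Wednesday of May 1997: 1997-05-07.
June 1997 — 1st Wednesday is 1997-06-04.
July 1997 — 1st Wednesday is 1997-07-02.
1st Wednesday of August 1997: 1997-08-06.
1st Wednesday of September 1997: 1997-09-03.

1997-09-03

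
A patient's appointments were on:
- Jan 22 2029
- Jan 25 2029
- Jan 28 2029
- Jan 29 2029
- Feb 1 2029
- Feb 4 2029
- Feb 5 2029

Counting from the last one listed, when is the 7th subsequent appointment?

Feb 22 2029

Every event lands on a Monday or Thursday or Sunday (gaps cycle 3, 3, 1, 3, 3, 1).
So the schedule is: every Monday, Thursday and Sunday.
The following Thursday is Feb 8 2029.
The following Sunday is Feb 11 2029.
The following Monday is Feb 12 2029.
The following Thursday is Feb 15 2029.
The following Sunday is Feb 18 2029.
Next Monday: Feb 19 2029.
Next Thursday: Feb 22 2029.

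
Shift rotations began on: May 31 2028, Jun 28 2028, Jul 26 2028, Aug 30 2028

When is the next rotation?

Every date is a Wednesday; gaps 28, 28, 35 days.
Each is the last Wednesday of its month (at least one falls on the 29th or later, ruling out '4th Wednesday').
September 2028 ends with Wednesday Sep 27 2028.

Sep 27 2028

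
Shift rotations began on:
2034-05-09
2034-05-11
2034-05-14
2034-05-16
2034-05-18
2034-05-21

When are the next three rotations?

2034-05-23, 2034-05-25, 2034-05-28

Every event lands on a Tuesday or Thursday or Sunday (gaps cycle 2, 3, 2, 2, 3).
So the schedule is: every Tuesday, Thursday and Sunday.
The following Tuesday is 2034-05-23.
Next Thursday: 2034-05-25.
The following Sunday is 2034-05-28.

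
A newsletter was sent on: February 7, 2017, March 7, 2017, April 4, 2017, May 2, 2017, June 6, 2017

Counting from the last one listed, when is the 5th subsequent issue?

November 7, 2017

These are Tuesdays at 28- or 35-day spacing (28, 28, 28, 35).
The pattern: 1st Tuesday of the month.
July 2017 — 1st Tuesday is July 4, 2017.
August 2017 — 1st Tuesday is August 1, 2017.
1st Tuesday of September 2017: September 5, 2017.
October 2017 — 1st Tuesday is October 3, 2017.
1st Tuesday of November 2017: November 7, 2017.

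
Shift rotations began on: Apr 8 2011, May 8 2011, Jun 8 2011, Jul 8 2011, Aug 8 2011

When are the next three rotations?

Sep 8 2011, Oct 8 2011, Nov 8 2011

Each date is the 8th; the gaps (30, 31, 30, 31) track the month lengths.
The rule is the 8th of each month.
Next: September 2011 → Sep 8 2011.
Next: October 2011 → Oct 8 2011.
Next: November 2011 → Nov 8 2011.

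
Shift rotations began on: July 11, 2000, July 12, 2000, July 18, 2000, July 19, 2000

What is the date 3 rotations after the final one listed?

August 1, 2000

Every event lands on a Tuesday or Wednesday (gaps cycle 1, 6, 1).
So the schedule is: every Tuesday and Wednesday.
Next Tuesday: July 25, 2000.
The following Wednesday is July 26, 2000.
The following Tuesday is August 1, 2000.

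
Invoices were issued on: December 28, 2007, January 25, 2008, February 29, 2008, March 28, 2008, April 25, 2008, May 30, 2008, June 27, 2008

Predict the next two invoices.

All Fridays; the gaps (28, 35, 28, 28, 35, 28) vary with month length.
This is the last Friday of each month.
Last Friday of July 2008: July 25, 2008.
Last Friday of August 2008: August 29, 2008.

July 25, 2008; August 29, 2008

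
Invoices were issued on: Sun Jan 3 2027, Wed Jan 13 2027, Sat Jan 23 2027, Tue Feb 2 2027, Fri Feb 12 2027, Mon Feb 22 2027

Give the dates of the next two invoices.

Thu Mar 4 2027, Sun Mar 14 2027

Gaps between consecutive events: 10, 10, 10, 10, 10 days — a constant 10-day interval.
Mon Feb 22 2027 + 10 days = Thu Mar 4 2027.
Thu Mar 4 2027 + 10 days = Sun Mar 14 2027.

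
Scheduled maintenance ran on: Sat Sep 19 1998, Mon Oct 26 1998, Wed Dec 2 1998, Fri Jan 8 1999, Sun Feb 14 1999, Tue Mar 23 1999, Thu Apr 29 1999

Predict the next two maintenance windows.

Gaps between consecutive events: 37, 37, 37, 37, 37, 37 days — a constant 37-day interval.
Thu Apr 29 1999 + 37 days = Sat Jun 5 1999.
Sat Jun 5 1999 + 37 days = Mon Jul 12 1999.

Sat Jun 5 1999, Mon Jul 12 1999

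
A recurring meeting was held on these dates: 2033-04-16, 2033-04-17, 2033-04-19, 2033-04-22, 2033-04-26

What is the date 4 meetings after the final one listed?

2033-05-22

The spacing grows by 1 each time: 1, 2, 3, 4 days.
Next gap: 5 days. 2033-04-26 + 5 days = 2033-05-01.
Next gap: 6 days. 2033-05-01 + 6 days = 2033-05-07.
Next gap: 7 days. 2033-05-07 + 7 days = 2033-05-14.
Next gap: 8 days. 2033-05-14 + 8 days = 2033-05-22.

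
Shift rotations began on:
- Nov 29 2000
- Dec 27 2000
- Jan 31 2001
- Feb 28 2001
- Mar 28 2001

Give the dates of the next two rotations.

Apr 25 2001, May 30 2001

These are Wednesdays with 28, 35, 28, 28-day gaps.
Each is the final Wednesday of its month — Nov 29 2000 is past the 28th, so '4th Wednesday' doesn't fit.
Last Wednesday of April 2001: Apr 25 2001.
Last Wednesday of May 2001: May 30 2001.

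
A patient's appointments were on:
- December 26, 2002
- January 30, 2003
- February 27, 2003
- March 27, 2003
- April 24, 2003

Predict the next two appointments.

All Thursdays; the gaps (35, 28, 28, 28) vary with month length.
This is the last Thursday of each month.
May 2003 ends with Thursday May 29, 2003.
June 2003 ends with Thursday June 26, 2003.

May 29, 2003; June 26, 2003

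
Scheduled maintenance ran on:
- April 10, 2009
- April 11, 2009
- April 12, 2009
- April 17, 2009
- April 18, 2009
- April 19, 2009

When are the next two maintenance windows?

The gap pattern 1, 1, 5, 1, 1 repeats every 3 events.
These are the Fridays, Saturdays and Sundays of each week.
The following Friday is April 24, 2009.
The following Saturday is April 25, 2009.

April 24, 2009; April 25, 2009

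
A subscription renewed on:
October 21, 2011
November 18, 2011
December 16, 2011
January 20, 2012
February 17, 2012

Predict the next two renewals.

These are Fridays at 28- or 35-day spacing (28, 28, 35, 28).
The pattern: 3rd Friday of the month.
March 2012 — 3rd Friday is March 16, 2012.
April 2012 — 3rd Friday is April 20, 2012.

March 16, 2012; April 20, 2012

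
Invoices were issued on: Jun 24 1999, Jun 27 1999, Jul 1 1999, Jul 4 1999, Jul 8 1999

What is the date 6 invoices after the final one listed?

Jul 29 1999

The gap pattern 3, 4, 3, 4 repeats every 2 events.
These are the Thursdays and Sundays of each week.
The following Sunday is Jul 11 1999.
Next Thursday: Jul 15 1999.
Next Sunday: Jul 18 1999.
The following Thursday is Jul 22 1999.
The following Sunday is Jul 25 1999.
The following Thursday is Jul 29 1999.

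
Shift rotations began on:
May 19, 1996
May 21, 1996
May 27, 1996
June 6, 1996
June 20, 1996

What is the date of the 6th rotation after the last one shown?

December 5, 1996

Intervals are 2, 6, 10, 14 days — an arithmetic progression with common difference 4.
Next gap: 18 days. June 20, 1996 + 18 days = July 8, 1996.
Next gap: 22 days. July 8, 1996 + 22 days = July 30, 1996.
Next gap: 26 days. July 30, 1996 + 26 days = August 25, 1996.
Next gap: 30 days. August 25, 1996 + 30 days = September 24, 1996.
Next gap: 34 days. September 24, 1996 + 34 days = October 28, 1996.
Next gap: 38 days. October 28, 1996 + 38 days = December 5, 1996.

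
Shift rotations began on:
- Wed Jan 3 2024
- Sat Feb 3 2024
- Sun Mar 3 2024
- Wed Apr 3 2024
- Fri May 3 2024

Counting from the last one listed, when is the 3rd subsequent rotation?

The day-of-month is always 3 (31, 29, 31, 30 days between events).
So this recurs on the 3rd of each month.
Next: June 2024 → Mon Jun 3 2024.
Next: July 2024 → Wed Jul 3 2024.
August 2024: Sat Aug 3 2024.

Sat Aug 3 2024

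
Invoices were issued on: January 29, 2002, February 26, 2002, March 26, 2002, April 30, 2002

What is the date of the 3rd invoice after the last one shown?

July 30, 2002

All Tuesdays; the gaps (28, 28, 35) vary with month length.
This is the last Tuesday of each month.
Last Tuesday of May 2002: May 28, 2002.
June 2002 ends with Tuesday June 25, 2002.
Last Tuesday of July 2002: July 30, 2002.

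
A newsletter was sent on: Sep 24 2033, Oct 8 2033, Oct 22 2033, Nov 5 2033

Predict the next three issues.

Nov 19 2033, Dec 3 2033, Dec 17 2033

Every event comes 14 days after the last (14, 14, 14).
Nov 5 2033 + 14 days = Nov 19 2033.
Nov 19 2033 + 14 days = Dec 3 2033.
Dec 3 2033 + 14 days = Dec 17 2033.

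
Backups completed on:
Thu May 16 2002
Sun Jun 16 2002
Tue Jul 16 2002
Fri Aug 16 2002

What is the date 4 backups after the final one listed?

Mon Dec 16 2002

Each date is the 16th; the gaps (31, 30, 31) track the month lengths.
The rule is the 16th of each month.
Next: September 2002 → Mon Sep 16 2002.
October 2002: Wed Oct 16 2002.
November 2002: Sat Nov 16 2002.
December 2002: Mon Dec 16 2002.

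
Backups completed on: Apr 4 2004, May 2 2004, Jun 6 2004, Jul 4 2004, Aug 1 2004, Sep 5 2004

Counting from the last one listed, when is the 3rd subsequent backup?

Dec 5 2004

All dates are Sundays, 28, 35, 28, 28, 35 days apart.
Specifically, the 1st Sunday of each month.
1st Sunday of October 2004: Oct 3 2004.
November 2004 — 1st Sunday is Nov 7 2004.
1st Sunday of December 2004: Dec 5 2004.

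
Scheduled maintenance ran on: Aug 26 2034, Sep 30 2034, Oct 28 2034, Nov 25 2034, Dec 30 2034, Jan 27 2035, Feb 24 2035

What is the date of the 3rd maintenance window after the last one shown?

May 26 2035

All Saturdays; the gaps (35, 28, 28, 35, 28, 28) vary with month length.
This is the last Saturday of each month.
March 2035 ends with Saturday Mar 31 2035.
April 2035 ends with Saturday Apr 28 2035.
Last Saturday of May 2035: May 26 2035.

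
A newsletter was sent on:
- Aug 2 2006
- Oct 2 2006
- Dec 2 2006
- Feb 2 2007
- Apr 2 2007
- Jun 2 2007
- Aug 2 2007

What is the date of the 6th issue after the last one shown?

Aug 2 2008

Gaps: 61, 61, 62, 59, 61, 61 days — not constant. Every event is on the 2nd of the month.
Pattern: the 2nd of every 2 months.
October 2007: Oct 2 2007.
Next: December 2007 → Dec 2 2007.
February 2008: Feb 2 2008.
Next: April 2008 → Apr 2 2008.
Next: June 2008 → Jun 2 2008.
Next: August 2008 → Aug 2 2008.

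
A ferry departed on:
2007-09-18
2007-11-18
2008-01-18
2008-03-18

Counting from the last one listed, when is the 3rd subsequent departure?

Each date is the 18th; the gaps (61, 61, 60) track the month lengths.
The rule is the 18th of every 2 months.
Next: May 2008 → 2008-05-18.
July 2008: 2008-07-18.
Next: September 2008 → 2008-09-18.

2008-09-18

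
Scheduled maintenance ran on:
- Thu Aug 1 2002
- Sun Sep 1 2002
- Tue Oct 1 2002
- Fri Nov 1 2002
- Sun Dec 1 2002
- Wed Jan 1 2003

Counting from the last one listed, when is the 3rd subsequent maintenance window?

The day-of-month is always 1 (31, 30, 31, 30, 31 days between events).
So this recurs on the 1st of each month.
February 2003: Sat Feb 1 2003.
Next: March 2003 → Sat Mar 1 2003.
April 2003: Tue Apr 1 2003.

Tue Apr 1 2003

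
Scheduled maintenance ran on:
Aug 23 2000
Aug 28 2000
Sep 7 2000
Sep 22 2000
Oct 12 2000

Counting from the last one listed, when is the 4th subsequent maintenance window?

Feb 19 2001

Gaps: 5, 10, 15, 20 days — each gap is 5 larger than the previous one.
Next gap: 25 days. Oct 12 2000 + 25 days = Nov 6 2000.
Next gap: 30 days. Nov 6 2000 + 30 days = Dec 6 2000.
Next gap: 35 days. Dec 6 2000 + 35 days = Jan 10 2001.
Next gap: 40 days. Jan 10 2001 + 40 days = Feb 19 2001.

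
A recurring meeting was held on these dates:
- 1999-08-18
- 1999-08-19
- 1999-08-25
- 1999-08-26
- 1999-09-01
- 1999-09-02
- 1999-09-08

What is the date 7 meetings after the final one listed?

1999-09-30

Gaps: 1, 6, 1, 6, 1, 6 days — not constant, but cyclic with period 2.
The events fall on every Wednesday and Thursday.
Next Thursday: 1999-09-09.
Next Wednesday: 1999-09-15.
Next Thursday: 1999-09-16.
Next Wednesday: 1999-09-22.
Next Thursday: 1999-09-23.
Next Wednesday: 1999-09-29.
The following Thursday is 1999-09-30.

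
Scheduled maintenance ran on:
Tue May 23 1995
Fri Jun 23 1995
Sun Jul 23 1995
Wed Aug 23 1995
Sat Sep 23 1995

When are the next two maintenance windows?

Mon Oct 23 1995, Thu Nov 23 1995

Gaps: 31, 30, 31, 31 days — not constant. Every event is on the 23rd of the month.
Pattern: the 23rd of each month.
Next: October 1995 → Mon Oct 23 1995.
November 1995: Thu Nov 23 1995.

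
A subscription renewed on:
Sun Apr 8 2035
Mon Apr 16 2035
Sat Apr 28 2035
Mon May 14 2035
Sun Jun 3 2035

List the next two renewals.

Intervals are 8, 12, 16, 20 days — an arithmetic progression with common difference 4.
Next gap: 24 days. Sun Jun 3 2035 + 24 days = Wed Jun 27 2035.
Next gap: 28 days. Wed Jun 27 2035 + 28 days = Wed Jul 25 2035.

Wed Jun 27 2035, Wed Jul 25 2035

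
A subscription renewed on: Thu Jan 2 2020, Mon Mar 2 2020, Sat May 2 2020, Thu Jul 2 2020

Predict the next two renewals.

Wed Sep 2 2020, Mon Nov 2 2020

The day-of-month is always 2 (60, 61, 61 days between events).
So this recurs on the 2nd of every 2 months.
September 2020: Wed Sep 2 2020.
November 2020: Mon Nov 2 2020.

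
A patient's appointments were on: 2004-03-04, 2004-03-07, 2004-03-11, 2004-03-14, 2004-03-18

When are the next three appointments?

2004-03-21, 2004-03-25, 2004-03-28

The gap pattern 3, 4, 3, 4 repeats every 2 events.
These are the Thursdays and Sundays of each week.
Next Sunday: 2004-03-21.
The following Thursday is 2004-03-25.
Next Sunday: 2004-03-28.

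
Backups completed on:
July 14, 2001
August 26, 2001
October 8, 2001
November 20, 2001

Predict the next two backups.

January 2, 2002; February 14, 2002

Every event comes 43 days after the last (43, 43, 43).
November 20, 2001 + 43 days = January 2, 2002.
January 2, 2002 + 43 days = February 14, 2002.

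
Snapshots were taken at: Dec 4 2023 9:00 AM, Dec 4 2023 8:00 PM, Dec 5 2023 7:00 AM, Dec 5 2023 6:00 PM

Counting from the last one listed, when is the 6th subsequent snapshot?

Spacing: 11, 11, 11 h — constant 11 h.
Dec 5 2023 6:00 PM + 11 h = Dec 6 2023 5:00 AM.
Dec 6 2023 5:00 AM + 11 h = Dec 6 2023 4:00 PM.
Dec 6 2023 4:00 PM + 11 h = Dec 7 2023 3:00 AM.
Dec 7 2023 3:00 AM + 11 h = Dec 7 2023 2:00 PM.
Dec 7 2023 2:00 PM + 11 h = Dec 8 2023 1:00 AM.
Dec 8 2023 1:00 AM + 11 h = Dec 8 2023 12:00 PM.

Dec 8 2023 12:00 PM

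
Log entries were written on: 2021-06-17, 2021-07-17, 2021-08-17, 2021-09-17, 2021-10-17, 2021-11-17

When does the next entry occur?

Each date is the 17th; the gaps (30, 31, 31, 30, 31) track the month lengths.
The rule is the 17th of each month.
Next: December 2021 → 2021-12-17.

2021-12-17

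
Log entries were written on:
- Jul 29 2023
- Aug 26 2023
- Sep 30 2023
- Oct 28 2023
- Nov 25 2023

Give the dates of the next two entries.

Dec 30 2023, Jan 27 2024

Every date is a Saturday; gaps 28, 35, 28, 28 days.
Each is the last Saturday of its month (at least one falls on the 29th or later, ruling out '4th Saturday').
Last Saturday of December 2023: Dec 30 2023.
Last Saturday of January 2024: Jan 27 2024.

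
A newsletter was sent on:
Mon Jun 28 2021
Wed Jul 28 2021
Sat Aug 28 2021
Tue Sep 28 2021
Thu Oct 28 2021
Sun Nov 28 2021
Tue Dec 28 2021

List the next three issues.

Fri Jan 28 2022, Mon Feb 28 2022, Mon Mar 28 2022

Gaps: 30, 31, 31, 30, 31, 30 days — not constant. Every event is on the 28th of the month.
Pattern: the 28th of each month.
January 2022: Fri Jan 28 2022.
Next: February 2022 → Mon Feb 28 2022.
March 2022: Mon Mar 28 2022.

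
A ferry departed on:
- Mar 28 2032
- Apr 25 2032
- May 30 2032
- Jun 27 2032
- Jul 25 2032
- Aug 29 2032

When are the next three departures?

These are Sundays with 28, 35, 28, 28, 35-day gaps.
Each is the final Sunday of its month — May 30 2032 is past the 28th, so '4th Sunday' doesn't fit.
September 2032 ends with Sunday Sep 26 2032.
Last Sunday of October 2032: Oct 31 2032.
November 2032 ends with Sunday Nov 28 2032.

Sep 26 2032, Oct 31 2032, Nov 28 2032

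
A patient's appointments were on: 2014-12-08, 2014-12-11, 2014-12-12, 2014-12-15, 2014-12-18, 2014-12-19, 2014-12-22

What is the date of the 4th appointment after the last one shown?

Every event lands on a Monday or Thursday or Friday (gaps cycle 3, 1, 3, 3, 1, 3).
So the schedule is: every Monday, Thursday and Friday.
Next Thursday: 2014-12-25.
Next Friday: 2014-12-26.
The following Monday is 2014-12-29.
The following Thursday is 2015-01-01.

2015-01-01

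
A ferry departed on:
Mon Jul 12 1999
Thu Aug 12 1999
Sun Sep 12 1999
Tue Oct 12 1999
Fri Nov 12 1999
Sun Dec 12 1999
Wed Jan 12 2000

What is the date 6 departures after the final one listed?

Wed Jul 12 2000

The day-of-month is always 12 (31, 31, 30, 31, 30, 31 days between events).
So this recurs on the 12th of each month.
Next: February 2000 → Sat Feb 12 2000.
March 2000: Sun Mar 12 2000.
Next: April 2000 → Wed Apr 12 2000.
Next: May 2000 → Fri May 12 2000.
Next: June 2000 → Mon Jun 12 2000.
July 2000: Wed Jul 12 2000.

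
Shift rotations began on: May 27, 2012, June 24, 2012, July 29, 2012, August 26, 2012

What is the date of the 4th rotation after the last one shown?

December 30, 2012

These are Sundays with 28, 35, 28-day gaps.
Each is the final Sunday of its month — July 29, 2012 is past the 28th, so '4th Sunday' doesn't fit.
Last Sunday of September 2012: September 30, 2012.
Last Sunday of October 2012: October 28, 2012.
November 2012 ends with Sunday November 25, 2012.
Last Sunday of December 2012: December 30, 2012.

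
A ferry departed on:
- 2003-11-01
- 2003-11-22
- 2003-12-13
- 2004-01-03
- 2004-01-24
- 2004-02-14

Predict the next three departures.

The spacing is 21, 21, 21, 21, 21 days — always 21 days.
2004-02-14 + 21 days = 2004-03-06.
2004-03-06 + 21 days = 2004-03-27.
2004-03-27 + 21 days = 2004-04-17.

2004-03-06, 2004-03-27, 2004-04-17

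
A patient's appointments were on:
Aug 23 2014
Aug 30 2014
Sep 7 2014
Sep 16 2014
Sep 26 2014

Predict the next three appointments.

Oct 7 2014, Oct 19 2014, Nov 1 2014

Intervals are 7, 8, 9, 10 days — an arithmetic progression with common difference 1.
Next gap: 11 days. Sep 26 2014 + 11 days = Oct 7 2014.
Next gap: 12 days. Oct 7 2014 + 12 days = Oct 19 2014.
Next gap: 13 days. Oct 19 2014 + 13 days = Nov 1 2014.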